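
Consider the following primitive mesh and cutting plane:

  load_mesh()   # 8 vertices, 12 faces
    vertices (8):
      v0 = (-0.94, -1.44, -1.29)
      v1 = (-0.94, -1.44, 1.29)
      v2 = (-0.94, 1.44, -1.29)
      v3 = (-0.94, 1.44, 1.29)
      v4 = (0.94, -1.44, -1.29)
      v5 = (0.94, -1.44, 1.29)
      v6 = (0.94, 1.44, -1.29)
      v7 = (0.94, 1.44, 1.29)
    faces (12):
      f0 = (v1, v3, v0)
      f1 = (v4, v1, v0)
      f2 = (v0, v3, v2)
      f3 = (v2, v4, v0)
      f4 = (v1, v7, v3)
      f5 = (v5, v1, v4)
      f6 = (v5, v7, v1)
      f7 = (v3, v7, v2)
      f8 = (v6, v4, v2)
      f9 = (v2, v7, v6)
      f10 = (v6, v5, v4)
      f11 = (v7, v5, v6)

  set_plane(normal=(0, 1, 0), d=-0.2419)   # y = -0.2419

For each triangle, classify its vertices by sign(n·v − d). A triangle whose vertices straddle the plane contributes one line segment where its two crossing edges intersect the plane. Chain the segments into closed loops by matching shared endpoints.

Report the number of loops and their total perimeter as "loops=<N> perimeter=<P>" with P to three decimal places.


loops=1 perimeter=8.920

Straddling triangles (8 of 12):
  (v1,v3,v0) [-+-] → (-0.94, -0.2419, 1.29)–(-0.94, -0.2419, -0.216702)  len=1.5067
  (v0,v3,v2) [-++] → (-0.94, -0.2419, -0.216702)–(-0.94, -0.2419, -1.29)  len=1.0733
  (v2,v4,v0) [+--] → (0.157907, -0.2419, -1.29)–(-0.94, -0.2419, -1.29)  len=1.0979
  (v1,v7,v3) [-++] → (-0.157907, -0.2419, 1.29)–(-0.94, -0.2419, 1.29)  len=0.7821
  (v5,v7,v1) [-+-] → (0.94, -0.2419, 1.29)–(-0.157907, -0.2419, 1.29)  len=1.0979
  (v6,v4,v2) [+-+] → (0.94, -0.2419, -1.29)–(0.157907, -0.2419, -1.29)  len=0.7821
  (v6,v5,v4) [+--] → (0.94, -0.2419, 0.216702)–(0.94, -0.2419, -1.29)  len=1.5067
  (v7,v5,v6) [+-+] → (0.94, -0.2419, 1.29)–(0.94, -0.2419, 0.216702)  len=1.0733

Chained into 1 loop(s):
  loop 1: 8 segments, perimeter = 8.9200
Total perimeter = 8.920


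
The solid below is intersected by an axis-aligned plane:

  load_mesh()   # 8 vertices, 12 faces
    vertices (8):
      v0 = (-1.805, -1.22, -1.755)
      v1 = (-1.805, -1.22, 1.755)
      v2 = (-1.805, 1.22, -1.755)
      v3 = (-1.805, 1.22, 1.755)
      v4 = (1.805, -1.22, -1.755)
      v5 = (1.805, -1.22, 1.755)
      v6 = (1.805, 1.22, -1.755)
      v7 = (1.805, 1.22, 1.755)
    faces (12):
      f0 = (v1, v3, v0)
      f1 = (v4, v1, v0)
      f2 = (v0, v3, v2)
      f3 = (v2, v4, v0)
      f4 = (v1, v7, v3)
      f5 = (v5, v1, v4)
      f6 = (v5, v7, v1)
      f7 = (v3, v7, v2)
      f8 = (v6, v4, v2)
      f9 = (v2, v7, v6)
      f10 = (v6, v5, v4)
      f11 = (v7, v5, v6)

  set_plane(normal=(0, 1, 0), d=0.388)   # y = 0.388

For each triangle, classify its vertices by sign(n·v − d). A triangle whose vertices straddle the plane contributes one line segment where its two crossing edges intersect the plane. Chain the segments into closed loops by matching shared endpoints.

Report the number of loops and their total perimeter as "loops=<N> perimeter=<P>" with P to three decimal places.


Straddling triangles (8 of 12):
  (v1,v3,v0) [-+-] → (-1.805, 0.388, 1.755)–(-1.805, 0.388, 0.558148)  len=1.1969
  (v0,v3,v2) [-++] → (-1.805, 0.388, 0.558148)–(-1.805, 0.388, -1.755)  len=2.3131
  (v2,v4,v0) [+--] → (-0.574049, 0.388, -1.755)–(-1.805, 0.388, -1.755)  len=1.2310
  (v1,v7,v3) [-++] → (0.574049, 0.388, 1.755)–(-1.805, 0.388, 1.755)  len=2.3790
  (v5,v7,v1) [-+-] → (1.805, 0.388, 1.755)–(0.574049, 0.388, 1.755)  len=1.2310
  (v6,v4,v2) [+-+] → (1.805, 0.388, -1.755)–(-0.574049, 0.388, -1.755)  len=2.3790
  (v6,v5,v4) [+--] → (1.805, 0.388, -0.558148)–(1.805, 0.388, -1.755)  len=1.1969
  (v7,v5,v6) [+-+] → (1.805, 0.388, 1.755)–(1.805, 0.388, -0.558148)  len=2.3131

Chained into 1 loop(s):
  loop 1: 8 segments, perimeter = 14.2400
Total perimeter = 14.240

loops=1 perimeter=14.240


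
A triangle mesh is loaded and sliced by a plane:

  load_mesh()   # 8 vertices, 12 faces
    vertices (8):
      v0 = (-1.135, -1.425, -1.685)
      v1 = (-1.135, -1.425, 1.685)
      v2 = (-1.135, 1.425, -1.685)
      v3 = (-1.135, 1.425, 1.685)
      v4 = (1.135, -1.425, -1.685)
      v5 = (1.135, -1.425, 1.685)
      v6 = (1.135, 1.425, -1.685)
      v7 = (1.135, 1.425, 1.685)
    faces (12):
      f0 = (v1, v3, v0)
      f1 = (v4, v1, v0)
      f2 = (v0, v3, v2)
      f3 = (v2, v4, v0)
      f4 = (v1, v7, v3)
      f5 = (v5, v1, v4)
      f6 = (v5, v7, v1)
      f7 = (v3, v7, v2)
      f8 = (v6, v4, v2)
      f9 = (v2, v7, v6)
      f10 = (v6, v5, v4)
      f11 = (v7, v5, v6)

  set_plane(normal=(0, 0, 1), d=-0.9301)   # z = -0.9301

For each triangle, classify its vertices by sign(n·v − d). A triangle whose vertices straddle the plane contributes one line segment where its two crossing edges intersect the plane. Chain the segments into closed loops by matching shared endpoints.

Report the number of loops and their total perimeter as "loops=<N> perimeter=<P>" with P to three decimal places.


loops=1 perimeter=10.240

Straddling triangles (8 of 12):
  (v1,v3,v0) [++-] → (-1.135, -0.786583, -0.9301)–(-1.135, -1.425, -0.9301)  len=0.6384
  (v4,v1,v0) [-+-] → (0.626507, -1.425, -0.9301)–(-1.135, -1.425, -0.9301)  len=1.7615
  (v0,v3,v2) [-+-] → (-1.135, -0.786583, -0.9301)–(-1.135, 1.425, -0.9301)  len=2.2116
  (v5,v1,v4) [++-] → (0.626507, -1.425, -0.9301)–(1.135, -1.425, -0.9301)  len=0.5085
  (v3,v7,v2) [++-] → (-0.626507, 1.425, -0.9301)–(-1.135, 1.425, -0.9301)  len=0.5085
  (v2,v7,v6) [-+-] → (-0.626507, 1.425, -0.9301)–(1.135, 1.425, -0.9301)  len=1.7615
  (v6,v5,v4) [-+-] → (1.135, 0.786583, -0.9301)–(1.135, -1.425, -0.9301)  len=2.2116
  (v7,v5,v6) [++-] → (1.135, 0.786583, -0.9301)–(1.135, 1.425, -0.9301)  len=0.6384

Chained into 1 loop(s):
  loop 1: 8 segments, perimeter = 10.2400
Total perimeter = 10.240


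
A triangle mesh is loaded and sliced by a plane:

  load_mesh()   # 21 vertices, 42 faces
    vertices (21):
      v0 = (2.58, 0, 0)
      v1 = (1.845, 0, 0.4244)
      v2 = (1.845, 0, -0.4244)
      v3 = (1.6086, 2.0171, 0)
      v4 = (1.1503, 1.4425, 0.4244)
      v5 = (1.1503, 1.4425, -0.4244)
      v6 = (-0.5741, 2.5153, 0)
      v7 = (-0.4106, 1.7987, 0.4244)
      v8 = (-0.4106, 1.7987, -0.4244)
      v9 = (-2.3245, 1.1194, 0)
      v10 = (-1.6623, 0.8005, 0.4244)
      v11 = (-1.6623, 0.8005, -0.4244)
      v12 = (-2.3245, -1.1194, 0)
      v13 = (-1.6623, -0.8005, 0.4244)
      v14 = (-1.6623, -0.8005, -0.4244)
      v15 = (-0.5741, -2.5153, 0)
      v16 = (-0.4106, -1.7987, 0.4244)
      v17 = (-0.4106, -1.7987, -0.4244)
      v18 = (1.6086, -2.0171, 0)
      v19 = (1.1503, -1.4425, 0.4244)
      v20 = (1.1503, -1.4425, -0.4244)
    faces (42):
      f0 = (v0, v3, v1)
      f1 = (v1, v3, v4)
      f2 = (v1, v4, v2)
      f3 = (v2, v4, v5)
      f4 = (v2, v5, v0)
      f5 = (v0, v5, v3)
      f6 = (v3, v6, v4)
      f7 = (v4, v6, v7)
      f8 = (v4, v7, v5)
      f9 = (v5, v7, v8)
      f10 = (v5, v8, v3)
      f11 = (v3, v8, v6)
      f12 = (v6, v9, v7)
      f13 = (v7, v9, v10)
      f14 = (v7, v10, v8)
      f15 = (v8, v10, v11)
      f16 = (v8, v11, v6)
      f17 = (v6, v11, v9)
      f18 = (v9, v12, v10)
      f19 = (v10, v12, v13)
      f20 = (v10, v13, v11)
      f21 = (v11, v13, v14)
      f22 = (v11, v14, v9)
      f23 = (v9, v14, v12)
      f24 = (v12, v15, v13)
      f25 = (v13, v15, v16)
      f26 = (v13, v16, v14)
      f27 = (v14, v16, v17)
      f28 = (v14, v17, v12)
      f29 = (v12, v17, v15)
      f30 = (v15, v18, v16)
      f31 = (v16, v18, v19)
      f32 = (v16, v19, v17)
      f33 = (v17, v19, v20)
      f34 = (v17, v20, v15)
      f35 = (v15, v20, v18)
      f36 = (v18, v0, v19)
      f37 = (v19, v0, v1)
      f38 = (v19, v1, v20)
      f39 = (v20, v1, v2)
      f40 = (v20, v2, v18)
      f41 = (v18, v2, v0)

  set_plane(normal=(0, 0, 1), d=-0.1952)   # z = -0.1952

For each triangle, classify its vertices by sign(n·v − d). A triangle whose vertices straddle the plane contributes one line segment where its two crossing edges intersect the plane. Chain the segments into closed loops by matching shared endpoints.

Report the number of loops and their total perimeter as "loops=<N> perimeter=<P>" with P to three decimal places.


Straddling triangles (28 of 42):
  (v1,v4,v2) [++-] → (1.65741, 0.389516, -0.1952)–(1.845, 0, -0.1952)  len=0.4323
  (v2,v4,v5) [-+-] → (1.65741, 0.389516, -0.1952)–(1.1503, 1.4425, -0.1952)  len=1.1687
  (v2,v5,v0) [--+] → (1.92242, 0.663468, -0.1952)–(2.24194, 0, -0.1952)  len=0.7364
  (v0,v5,v3) [+-+] → (1.92242, 0.663468, -0.1952)–(1.39781, 1.75282, -0.1952)  len=1.2091
  (v4,v7,v5) [++-] → (0.728813, 1.53868, -0.1952)–(1.1503, 1.4425, -0.1952)  len=0.4323
  (v5,v7,v8) [-+-] → (0.728813, 1.53868, -0.1952)–(-0.4106, 1.7987, -0.1952)  len=1.1687
  (v5,v8,v3) [--+] → (0.679882, 1.91665, -0.1952)–(1.39781, 1.75282, -0.1952)  len=0.7364
  (v3,v8,v6) [+-+] → (0.679882, 1.91665, -0.1952)–(-0.498899, 2.1857, -0.1952)  len=1.2091
  (v7,v10,v8) [++-] → (-0.748594, 1.52916, -0.1952)–(-0.4106, 1.7987, -0.1952)  len=0.4323
  (v8,v10,v11) [-+-] → (-0.748594, 1.52916, -0.1952)–(-1.6623, 0.8005, -0.1952)  len=1.1687
  (v8,v11,v6) [--+] → (-1.07461, 1.72659, -0.1952)–(-0.498899, 2.1857, -0.1952)  len=0.7364
  (v6,v11,v9) [+-+] → (-1.07461, 1.72659, -0.1952)–(-2.01993, 0.972724, -0.1952)  len=1.2091
  (v10,v13,v11) [++-] → (-1.6623, 0.368185, -0.1952)–(-1.6623, 0.8005, -0.1952)  len=0.4323
  (v11,v13,v14) [-+-] → (-1.6623, 0.368185, -0.1952)–(-1.6623, -0.8005, -0.1952)  len=1.1687
  (v11,v14,v9) [--+] → (-2.01993, 0.236355, -0.1952)–(-2.01993, 0.972724, -0.1952)  len=0.7364
  (v9,v14,v12) [+-+] → (-2.01993, 0.236355, -0.1952)–(-2.01993, -0.972724, -0.1952)  len=1.2091
  (v13,v16,v14) [++-] → (-1.32431, -1.07004, -0.1952)–(-1.6623, -0.8005, -0.1952)  len=0.4323
  (v14,v16,v17) [-+-] → (-1.32431, -1.07004, -0.1952)–(-0.4106, -1.7987, -0.1952)  len=1.1687
  (v14,v17,v12) [--+] → (-1.44421, -1.43184, -0.1952)–(-2.01993, -0.972724, -0.1952)  len=0.7364
  (v12,v17,v15) [+-+] → (-1.44421, -1.43184, -0.1952)–(-0.498899, -2.1857, -0.1952)  len=1.2091
  (v16,v19,v17) [++-] → (0.0108871, -1.70252, -0.1952)–(-0.4106, -1.7987, -0.1952)  len=0.4323
  (v17,v19,v20) [-+-] → (0.0108871, -1.70252, -0.1952)–(1.1503, -1.4425, -0.1952)  len=1.1687
  (v17,v20,v15) [--+] → (0.219026, -2.02187, -0.1952)–(-0.498899, -2.1857, -0.1952)  len=0.7364
  (v15,v20,v18) [+-+] → (0.219026, -2.02187, -0.1952)–(1.39781, -1.75282, -0.1952)  len=1.2091
  (v19,v1,v20) [++-] → (1.33789, -1.05298, -0.1952)–(1.1503, -1.4425, -0.1952)  len=0.4323
  (v20,v1,v2) [-+-] → (1.33789, -1.05298, -0.1952)–(1.845, 0, -0.1952)  len=1.1687
  (v20,v2,v18) [--+] → (1.71733, -1.08935, -0.1952)–(1.39781, -1.75282, -0.1952)  len=0.7364
  (v18,v2,v0) [+-+] → (1.71733, -1.08935, -0.1952)–(2.24194, 0, -0.1952)  len=1.2091

Chained into 2 loop(s):
  loop 1: 14 segments, perimeter = 11.2072
  loop 2: 14 segments, perimeter = 13.6183
Total perimeter = 24.825

loops=2 perimeter=24.825


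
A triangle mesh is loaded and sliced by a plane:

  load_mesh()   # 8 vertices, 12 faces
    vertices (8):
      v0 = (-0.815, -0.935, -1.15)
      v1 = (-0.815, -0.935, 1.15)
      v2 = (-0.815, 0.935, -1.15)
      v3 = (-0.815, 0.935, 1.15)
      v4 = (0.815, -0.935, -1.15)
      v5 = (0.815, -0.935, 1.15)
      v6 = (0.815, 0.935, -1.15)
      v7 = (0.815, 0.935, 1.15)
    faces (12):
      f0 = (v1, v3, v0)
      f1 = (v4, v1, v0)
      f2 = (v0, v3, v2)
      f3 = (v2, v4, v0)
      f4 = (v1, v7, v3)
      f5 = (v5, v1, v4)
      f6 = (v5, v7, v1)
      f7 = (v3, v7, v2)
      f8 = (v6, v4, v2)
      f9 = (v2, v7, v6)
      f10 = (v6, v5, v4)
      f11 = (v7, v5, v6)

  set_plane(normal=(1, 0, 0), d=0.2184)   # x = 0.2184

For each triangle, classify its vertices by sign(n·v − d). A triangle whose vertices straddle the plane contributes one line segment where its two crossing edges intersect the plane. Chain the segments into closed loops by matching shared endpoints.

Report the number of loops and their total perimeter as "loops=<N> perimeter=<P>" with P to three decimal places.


Straddling triangles (8 of 12):
  (v4,v1,v0) [+--] → (0.2184, -0.935, -0.308172)–(0.2184, -0.935, -1.15)  len=0.8418
  (v2,v4,v0) [-+-] → (0.2184, -0.250557, -1.15)–(0.2184, -0.935, -1.15)  len=0.6844
  (v1,v7,v3) [-+-] → (0.2184, 0.250557, 1.15)–(0.2184, 0.935, 1.15)  len=0.6844
  (v5,v1,v4) [+-+] → (0.2184, -0.935, 1.15)–(0.2184, -0.935, -0.308172)  len=1.4582
  (v5,v7,v1) [++-] → (0.2184, 0.250557, 1.15)–(0.2184, -0.935, 1.15)  len=1.1856
  (v3,v7,v2) [-+-] → (0.2184, 0.935, 1.15)–(0.2184, 0.935, 0.308172)  len=0.8418
  (v6,v4,v2) [++-] → (0.2184, -0.250557, -1.15)–(0.2184, 0.935, -1.15)  len=1.1856
  (v2,v7,v6) [-++] → (0.2184, 0.935, 0.308172)–(0.2184, 0.935, -1.15)  len=1.4582

Chained into 1 loop(s):
  loop 1: 8 segments, perimeter = 8.3400
Total perimeter = 8.340

loops=1 perimeter=8.340


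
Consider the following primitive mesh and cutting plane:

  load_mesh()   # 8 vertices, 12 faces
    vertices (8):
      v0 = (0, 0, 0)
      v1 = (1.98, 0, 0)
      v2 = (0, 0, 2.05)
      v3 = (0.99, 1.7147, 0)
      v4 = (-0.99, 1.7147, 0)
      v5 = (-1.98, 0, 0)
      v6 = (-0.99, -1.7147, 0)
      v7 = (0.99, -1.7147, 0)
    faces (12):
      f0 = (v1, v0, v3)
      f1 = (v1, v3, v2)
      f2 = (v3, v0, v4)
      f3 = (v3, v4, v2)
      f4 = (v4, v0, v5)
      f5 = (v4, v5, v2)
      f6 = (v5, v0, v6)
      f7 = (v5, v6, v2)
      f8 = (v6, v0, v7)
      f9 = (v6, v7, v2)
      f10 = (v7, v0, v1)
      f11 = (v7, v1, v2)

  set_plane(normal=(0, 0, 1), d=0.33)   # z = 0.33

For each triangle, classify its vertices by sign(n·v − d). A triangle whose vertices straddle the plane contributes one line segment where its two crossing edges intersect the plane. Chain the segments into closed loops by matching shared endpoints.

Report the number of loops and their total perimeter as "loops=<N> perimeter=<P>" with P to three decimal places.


loops=1 perimeter=9.968

Straddling triangles (6 of 12):
  (v1,v3,v2) [--+] → (0.830634, 1.43868, 0.33)–(1.66127, 0, 0.33)  len=1.6612
  (v3,v4,v2) [--+] → (-0.830634, 1.43868, 0.33)–(0.830634, 1.43868, 0.33)  len=1.6613
  (v4,v5,v2) [--+] → (-1.66127, 0, 0.33)–(-0.830634, 1.43868, 0.33)  len=1.6612
  (v5,v6,v2) [--+] → (-0.830634, -1.43868, 0.33)–(-1.66127, 0, 0.33)  len=1.6612
  (v6,v7,v2) [--+] → (0.830634, -1.43868, 0.33)–(-0.830634, -1.43868, 0.33)  len=1.6613
  (v7,v1,v2) [--+] → (1.66127, 0, 0.33)–(0.830634, -1.43868, 0.33)  len=1.6612

Chained into 1 loop(s):
  loop 1: 6 segments, perimeter = 9.9675
Total perimeter = 9.968


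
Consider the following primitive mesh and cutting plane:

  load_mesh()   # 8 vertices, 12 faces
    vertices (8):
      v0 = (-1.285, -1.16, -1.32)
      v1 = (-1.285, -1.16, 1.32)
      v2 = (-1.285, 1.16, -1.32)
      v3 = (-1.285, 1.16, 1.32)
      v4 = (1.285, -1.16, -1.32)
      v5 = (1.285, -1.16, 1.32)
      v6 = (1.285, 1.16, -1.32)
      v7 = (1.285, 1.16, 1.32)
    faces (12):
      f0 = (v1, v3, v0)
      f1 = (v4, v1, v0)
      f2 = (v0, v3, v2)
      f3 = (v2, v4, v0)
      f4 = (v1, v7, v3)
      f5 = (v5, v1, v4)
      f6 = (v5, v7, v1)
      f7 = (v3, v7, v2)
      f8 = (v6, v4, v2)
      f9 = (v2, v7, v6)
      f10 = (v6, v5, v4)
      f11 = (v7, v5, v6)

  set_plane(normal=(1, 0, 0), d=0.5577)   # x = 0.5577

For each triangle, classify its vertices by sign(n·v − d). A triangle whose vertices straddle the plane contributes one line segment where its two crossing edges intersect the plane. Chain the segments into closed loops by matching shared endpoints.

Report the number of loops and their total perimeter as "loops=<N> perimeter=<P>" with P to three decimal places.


loops=1 perimeter=9.920

Straddling triangles (8 of 12):
  (v4,v1,v0) [+--] → (0.5577, -1.16, -0.57289)–(0.5577, -1.16, -1.32)  len=0.7471
  (v2,v4,v0) [-+-] → (0.5577, -0.503449, -1.32)–(0.5577, -1.16, -1.32)  len=0.6566
  (v1,v7,v3) [-+-] → (0.5577, 0.503449, 1.32)–(0.5577, 1.16, 1.32)  len=0.6566
  (v5,v1,v4) [+-+] → (0.5577, -1.16, 1.32)–(0.5577, -1.16, -0.57289)  len=1.8929
  (v5,v7,v1) [++-] → (0.5577, 0.503449, 1.32)–(0.5577, -1.16, 1.32)  len=1.6634
  (v3,v7,v2) [-+-] → (0.5577, 1.16, 1.32)–(0.5577, 1.16, 0.57289)  len=0.7471
  (v6,v4,v2) [++-] → (0.5577, -0.503449, -1.32)–(0.5577, 1.16, -1.32)  len=1.6634
  (v2,v7,v6) [-++] → (0.5577, 1.16, 0.57289)–(0.5577, 1.16, -1.32)  len=1.8929

Chained into 1 loop(s):
  loop 1: 8 segments, perimeter = 9.9200
Total perimeter = 9.920


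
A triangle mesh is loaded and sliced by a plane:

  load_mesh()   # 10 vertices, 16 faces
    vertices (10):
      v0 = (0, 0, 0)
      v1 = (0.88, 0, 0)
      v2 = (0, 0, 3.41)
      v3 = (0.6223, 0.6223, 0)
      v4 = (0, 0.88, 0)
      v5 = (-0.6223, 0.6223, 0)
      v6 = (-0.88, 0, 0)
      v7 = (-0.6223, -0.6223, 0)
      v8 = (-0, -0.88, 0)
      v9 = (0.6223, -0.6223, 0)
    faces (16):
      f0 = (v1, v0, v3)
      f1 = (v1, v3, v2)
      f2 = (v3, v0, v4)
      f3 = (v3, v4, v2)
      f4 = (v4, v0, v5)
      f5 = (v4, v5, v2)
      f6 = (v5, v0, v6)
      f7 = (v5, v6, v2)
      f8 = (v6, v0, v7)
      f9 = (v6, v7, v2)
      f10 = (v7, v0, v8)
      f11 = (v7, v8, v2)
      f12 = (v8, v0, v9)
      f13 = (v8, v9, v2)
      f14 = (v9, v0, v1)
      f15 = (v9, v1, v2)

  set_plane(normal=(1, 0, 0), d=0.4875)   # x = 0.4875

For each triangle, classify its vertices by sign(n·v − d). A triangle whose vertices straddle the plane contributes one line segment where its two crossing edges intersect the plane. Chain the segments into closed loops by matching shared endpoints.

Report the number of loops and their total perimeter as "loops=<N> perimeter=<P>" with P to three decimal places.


Straddling triangles (8 of 16):
  (v1,v0,v3) [+-+] → (0.4875, 0, 0)–(0.4875, 0.4875, 0)  len=0.4875
  (v1,v3,v2) [++-] → (0.4875, 0.4875, 0.73866)–(0.4875, 0, 1.52094)  len=0.9217
  (v3,v0,v4) [+--] → (0.4875, 0.4875, 0)–(0.4875, 0.678122, 0)  len=0.1906
  (v3,v4,v2) [+--] → (0.4875, 0.678122, 0)–(0.4875, 0.4875, 0.73866)  len=0.7629
  (v8,v0,v9) [--+] → (0.4875, -0.4875, 0)–(0.4875, -0.678122, 0)  len=0.1906
  (v8,v9,v2) [-+-] → (0.4875, -0.678122, 0)–(0.4875, -0.4875, 0.73866)  len=0.7629
  (v9,v0,v1) [+-+] → (0.4875, -0.4875, 0)–(0.4875, 0, 0)  len=0.4875
  (v9,v1,v2) [++-] → (0.4875, 0, 1.52094)–(0.4875, -0.4875, 0.73866)  len=0.9217

Chained into 1 loop(s):
  loop 1: 8 segments, perimeter = 4.7255
Total perimeter = 4.725

loops=1 perimeter=4.725


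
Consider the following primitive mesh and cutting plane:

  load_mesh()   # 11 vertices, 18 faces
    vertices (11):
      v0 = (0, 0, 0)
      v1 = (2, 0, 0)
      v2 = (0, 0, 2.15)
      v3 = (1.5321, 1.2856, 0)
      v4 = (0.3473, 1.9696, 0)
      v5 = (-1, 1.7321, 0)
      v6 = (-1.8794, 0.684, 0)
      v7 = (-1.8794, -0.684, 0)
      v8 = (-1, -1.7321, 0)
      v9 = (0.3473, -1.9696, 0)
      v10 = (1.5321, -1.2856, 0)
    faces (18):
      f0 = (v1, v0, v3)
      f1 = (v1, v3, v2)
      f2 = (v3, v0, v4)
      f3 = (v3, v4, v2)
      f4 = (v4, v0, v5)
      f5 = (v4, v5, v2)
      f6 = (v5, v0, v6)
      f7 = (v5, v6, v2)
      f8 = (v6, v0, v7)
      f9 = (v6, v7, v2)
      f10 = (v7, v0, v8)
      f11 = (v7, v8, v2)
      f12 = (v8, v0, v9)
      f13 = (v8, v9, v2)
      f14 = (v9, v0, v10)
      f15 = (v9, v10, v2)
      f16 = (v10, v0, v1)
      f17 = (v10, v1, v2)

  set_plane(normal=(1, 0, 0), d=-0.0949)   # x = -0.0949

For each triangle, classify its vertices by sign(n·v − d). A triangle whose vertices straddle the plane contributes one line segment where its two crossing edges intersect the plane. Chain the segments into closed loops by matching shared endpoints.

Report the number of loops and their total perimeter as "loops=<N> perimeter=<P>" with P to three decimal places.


Straddling triangles (10 of 18):
  (v4,v0,v5) [++-] → (-0.0949, 0.164376, 0)–(-0.0949, 1.89165, 0)  len=1.7273
  (v4,v5,v2) [+-+] → (-0.0949, 1.89165, 0)–(-0.0949, 0.164376, 1.94596)  len=2.6020
  (v5,v0,v6) [-+-] → (-0.0949, 0.164376, 0)–(-0.0949, 0.0345385, 0)  len=0.1298
  (v5,v6,v2) [--+] → (-0.0949, 0.0345385, 2.04144)–(-0.0949, 0.164376, 1.94596)  len=0.1612
  (v6,v0,v7) [-+-] → (-0.0949, 0.0345385, 0)–(-0.0949, -0.0345385, 0)  len=0.0691
  (v6,v7,v2) [--+] → (-0.0949, -0.0345385, 2.04144)–(-0.0949, 0.0345385, 2.04144)  len=0.0691
  (v7,v0,v8) [-+-] → (-0.0949, -0.0345385, 0)–(-0.0949, -0.164376, 0)  len=0.1298
  (v7,v8,v2) [--+] → (-0.0949, -0.164376, 1.94596)–(-0.0949, -0.0345385, 2.04144)  len=0.1612
  (v8,v0,v9) [-++] → (-0.0949, -0.164376, 0)–(-0.0949, -1.89165, 0)  len=1.7273
  (v8,v9,v2) [-++] → (-0.0949, -1.89165, 0)–(-0.0949, -0.164376, 1.94596)  len=2.6020

Chained into 1 loop(s):
  loop 1: 10 segments, perimeter = 9.3786
Total perimeter = 9.379

loops=1 perimeter=9.379


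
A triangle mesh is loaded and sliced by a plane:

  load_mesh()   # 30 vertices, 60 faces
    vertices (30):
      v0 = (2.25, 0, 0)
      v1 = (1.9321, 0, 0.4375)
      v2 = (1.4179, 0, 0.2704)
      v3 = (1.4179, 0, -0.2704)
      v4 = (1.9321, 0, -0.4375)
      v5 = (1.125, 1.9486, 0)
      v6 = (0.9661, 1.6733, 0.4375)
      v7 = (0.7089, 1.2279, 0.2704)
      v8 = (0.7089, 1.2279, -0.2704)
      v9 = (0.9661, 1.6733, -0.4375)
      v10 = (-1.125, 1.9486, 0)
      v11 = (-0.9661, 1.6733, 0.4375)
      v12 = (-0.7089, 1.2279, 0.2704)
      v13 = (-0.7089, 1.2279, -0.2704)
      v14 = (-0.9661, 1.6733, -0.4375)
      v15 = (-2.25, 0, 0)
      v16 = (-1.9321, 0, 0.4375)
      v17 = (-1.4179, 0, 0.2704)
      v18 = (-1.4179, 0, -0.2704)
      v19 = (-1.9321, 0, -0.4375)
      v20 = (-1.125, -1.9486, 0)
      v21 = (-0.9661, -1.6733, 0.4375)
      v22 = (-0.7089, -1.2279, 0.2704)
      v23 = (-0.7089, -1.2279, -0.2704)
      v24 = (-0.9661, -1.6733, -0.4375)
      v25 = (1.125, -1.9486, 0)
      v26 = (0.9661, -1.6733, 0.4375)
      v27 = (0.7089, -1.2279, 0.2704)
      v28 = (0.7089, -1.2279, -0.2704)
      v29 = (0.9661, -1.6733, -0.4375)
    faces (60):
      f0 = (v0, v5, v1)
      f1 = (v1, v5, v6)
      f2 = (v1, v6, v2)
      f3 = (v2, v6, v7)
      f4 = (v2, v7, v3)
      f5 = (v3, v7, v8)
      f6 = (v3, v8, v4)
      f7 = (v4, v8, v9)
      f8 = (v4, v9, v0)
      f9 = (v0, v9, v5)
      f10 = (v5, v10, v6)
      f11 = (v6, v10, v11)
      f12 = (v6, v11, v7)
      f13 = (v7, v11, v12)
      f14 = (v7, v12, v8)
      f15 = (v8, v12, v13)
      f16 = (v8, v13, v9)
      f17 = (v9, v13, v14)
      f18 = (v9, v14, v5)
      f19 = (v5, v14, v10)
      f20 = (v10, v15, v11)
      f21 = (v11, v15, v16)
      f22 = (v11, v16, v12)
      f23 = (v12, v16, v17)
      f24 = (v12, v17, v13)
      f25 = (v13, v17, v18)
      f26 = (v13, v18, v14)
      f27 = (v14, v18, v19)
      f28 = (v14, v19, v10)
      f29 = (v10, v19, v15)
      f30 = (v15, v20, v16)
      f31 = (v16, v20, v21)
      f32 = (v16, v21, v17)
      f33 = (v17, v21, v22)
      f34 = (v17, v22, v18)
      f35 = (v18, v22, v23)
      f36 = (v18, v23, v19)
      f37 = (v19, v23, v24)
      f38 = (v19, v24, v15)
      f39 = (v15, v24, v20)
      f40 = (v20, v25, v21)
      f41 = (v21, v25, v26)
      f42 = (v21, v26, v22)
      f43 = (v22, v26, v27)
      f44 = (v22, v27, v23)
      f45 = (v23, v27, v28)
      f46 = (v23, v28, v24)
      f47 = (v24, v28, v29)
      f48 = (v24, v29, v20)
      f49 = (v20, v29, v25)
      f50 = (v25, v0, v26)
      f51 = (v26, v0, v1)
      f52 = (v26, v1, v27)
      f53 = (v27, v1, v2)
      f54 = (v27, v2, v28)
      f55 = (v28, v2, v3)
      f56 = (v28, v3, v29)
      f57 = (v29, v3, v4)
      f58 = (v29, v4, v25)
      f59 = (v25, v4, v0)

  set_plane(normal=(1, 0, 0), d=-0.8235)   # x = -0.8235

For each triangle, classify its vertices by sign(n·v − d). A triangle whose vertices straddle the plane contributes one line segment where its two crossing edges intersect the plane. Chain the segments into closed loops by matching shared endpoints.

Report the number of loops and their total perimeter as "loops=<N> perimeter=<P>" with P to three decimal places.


Straddling triangles (24 of 60):
  (v5,v10,v6) [+-+] → (-0.8235, 1.9486, 0)–(-0.8235, 1.90891, 0.0630798)  len=0.0745
  (v6,v10,v11) [+--] → (-0.8235, 1.90891, 0.0630798)–(-0.8235, 1.6733, 0.4375)  len=0.4424
  (v6,v11,v7) [+-+] → (-0.8235, 1.6733, 0.4375)–(-0.8235, 1.63538, 0.423274)  len=0.0405
  (v7,v11,v12) [+-+] → (-0.8235, 1.63538, 0.423274)–(-0.8235, 1.42636, 0.344854)  len=0.2233
  (v9,v13,v14) [++-] → (-0.8235, 1.42636, -0.344854)–(-0.8235, 1.6733, -0.4375)  len=0.2638
  (v9,v14,v5) [+-+] → (-0.8235, 1.6733, -0.4375)–(-0.8235, 1.69207, -0.407665)  len=0.0353
  (v5,v14,v10) [+--] → (-0.8235, 1.69207, -0.407665)–(-0.8235, 1.9486, 0)  len=0.4817
  (v11,v16,v12) [--+] → (-0.8235, 1.11286, 0.286055)–(-0.8235, 1.42636, 0.344854)  len=0.3190
  (v12,v16,v17) [+--] → (-0.8235, 1.11286, 0.286055)–(-0.8235, 1.02943, 0.2704)  len=0.0849
  (v12,v17,v13) [+-+] → (-0.8235, 1.02943, 0.2704)–(-0.8235, 1.02943, -0.182987)  len=0.4534
  (v13,v17,v18) [+--] → (-0.8235, 1.02943, -0.182987)–(-0.8235, 1.02943, -0.2704)  len=0.0874
  (v13,v18,v14) [+--] → (-0.8235, 1.02943, -0.2704)–(-0.8235, 1.42636, -0.344854)  len=0.4039
  (v17,v21,v22) [--+] → (-0.8235, -1.42636, 0.344854)–(-0.8235, -1.02943, 0.2704)  len=0.4039
  (v17,v22,v18) [-+-] → (-0.8235, -1.02943, 0.2704)–(-0.8235, -1.02943, 0.182987)  len=0.0874
  (v18,v22,v23) [-++] → (-0.8235, -1.02943, 0.182987)–(-0.8235, -1.02943, -0.2704)  len=0.4534
  (v18,v23,v19) [-+-] → (-0.8235, -1.02943, -0.2704)–(-0.8235, -1.11286, -0.286055)  len=0.0849
  (v19,v23,v24) [-+-] → (-0.8235, -1.11286, -0.286055)–(-0.8235, -1.42636, -0.344854)  len=0.3190
  (v20,v25,v21) [-+-] → (-0.8235, -1.9486, 0)–(-0.8235, -1.69207, 0.407665)  len=0.4817
  (v21,v25,v26) [-++] → (-0.8235, -1.69207, 0.407665)–(-0.8235, -1.6733, 0.4375)  len=0.0353
  (v21,v26,v22) [-++] → (-0.8235, -1.6733, 0.4375)–(-0.8235, -1.42636, 0.344854)  len=0.2638
  (v23,v28,v24) [++-] → (-0.8235, -1.63538, -0.423274)–(-0.8235, -1.42636, -0.344854)  len=0.2233
  (v24,v28,v29) [-++] → (-0.8235, -1.63538, -0.423274)–(-0.8235, -1.6733, -0.4375)  len=0.0405
  (v24,v29,v20) [-+-] → (-0.8235, -1.6733, -0.4375)–(-0.8235, -1.90891, -0.0630798)  len=0.4424
  (v20,v29,v25) [-++] → (-0.8235, -1.90891, -0.0630798)–(-0.8235, -1.9486, 0)  len=0.0745

Chained into 2 loop(s):
  loop 1: 12 segments, perimeter = 2.9098
  loop 2: 12 segments, perimeter = 2.9098
Total perimeter = 5.820

loops=2 perimeter=5.820


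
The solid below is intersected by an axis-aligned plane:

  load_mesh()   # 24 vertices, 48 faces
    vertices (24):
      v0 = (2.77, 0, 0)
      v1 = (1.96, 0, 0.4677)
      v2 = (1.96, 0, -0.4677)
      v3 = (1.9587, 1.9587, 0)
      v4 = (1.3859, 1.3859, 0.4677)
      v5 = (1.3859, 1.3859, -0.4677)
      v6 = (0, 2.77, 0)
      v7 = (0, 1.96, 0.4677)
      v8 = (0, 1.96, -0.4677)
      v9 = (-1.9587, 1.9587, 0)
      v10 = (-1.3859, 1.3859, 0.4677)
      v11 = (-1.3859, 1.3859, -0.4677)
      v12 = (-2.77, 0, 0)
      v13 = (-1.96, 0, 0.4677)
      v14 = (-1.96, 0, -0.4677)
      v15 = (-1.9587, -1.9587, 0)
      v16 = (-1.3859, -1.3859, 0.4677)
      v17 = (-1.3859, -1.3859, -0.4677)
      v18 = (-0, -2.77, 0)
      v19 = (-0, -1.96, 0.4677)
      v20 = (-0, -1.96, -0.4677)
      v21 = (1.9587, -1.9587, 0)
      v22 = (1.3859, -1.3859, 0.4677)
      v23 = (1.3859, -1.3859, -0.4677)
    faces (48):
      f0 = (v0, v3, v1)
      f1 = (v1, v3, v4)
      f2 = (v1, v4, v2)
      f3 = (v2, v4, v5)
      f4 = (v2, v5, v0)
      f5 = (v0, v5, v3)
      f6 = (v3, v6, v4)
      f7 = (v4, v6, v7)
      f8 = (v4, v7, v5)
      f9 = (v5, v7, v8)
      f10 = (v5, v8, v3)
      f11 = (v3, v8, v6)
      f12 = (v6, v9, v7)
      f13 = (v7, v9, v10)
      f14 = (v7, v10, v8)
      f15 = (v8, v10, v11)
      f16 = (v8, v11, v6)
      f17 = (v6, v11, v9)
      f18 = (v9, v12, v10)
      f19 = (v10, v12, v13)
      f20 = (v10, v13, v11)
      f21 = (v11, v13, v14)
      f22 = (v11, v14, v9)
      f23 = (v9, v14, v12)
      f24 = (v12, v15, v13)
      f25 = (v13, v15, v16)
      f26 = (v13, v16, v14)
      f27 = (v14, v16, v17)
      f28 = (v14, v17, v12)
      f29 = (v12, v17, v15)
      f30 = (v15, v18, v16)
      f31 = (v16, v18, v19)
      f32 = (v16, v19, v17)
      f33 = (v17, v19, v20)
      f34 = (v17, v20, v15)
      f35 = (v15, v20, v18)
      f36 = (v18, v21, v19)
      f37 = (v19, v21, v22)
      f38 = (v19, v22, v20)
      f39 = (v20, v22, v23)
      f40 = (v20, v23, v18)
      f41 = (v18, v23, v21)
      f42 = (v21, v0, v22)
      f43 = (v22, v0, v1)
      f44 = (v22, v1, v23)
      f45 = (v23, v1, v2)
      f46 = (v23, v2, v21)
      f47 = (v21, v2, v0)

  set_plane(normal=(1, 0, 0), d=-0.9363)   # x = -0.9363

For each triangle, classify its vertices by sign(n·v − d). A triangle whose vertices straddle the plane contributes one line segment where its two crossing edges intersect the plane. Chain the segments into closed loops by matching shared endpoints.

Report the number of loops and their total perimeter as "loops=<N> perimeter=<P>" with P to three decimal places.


loops=2 perimeter=5.612

Straddling triangles (12 of 48):
  (v6,v9,v7) [+-+] → (-0.9363, 2.38218, 0)–(-0.9363, 1.95938, 0.24413)  len=0.4882
  (v7,v9,v10) [+--] → (-0.9363, 1.95938, 0.24413)–(-0.9363, 1.57214, 0.4677)  len=0.4471
  (v7,v10,v8) [+-+] → (-0.9363, 1.57214, 0.4677)–(-0.9363, 1.57214, 0.164247)  len=0.3035
  (v8,v10,v11) [+--] → (-0.9363, 1.57214, 0.164247)–(-0.9363, 1.57214, -0.4677)  len=0.6319
  (v8,v11,v6) [+-+] → (-0.9363, 1.57214, -0.4677)–(-0.9363, 1.83492, -0.315973)  len=0.3034
  (v6,v11,v9) [+--] → (-0.9363, 1.83492, -0.315973)–(-0.9363, 2.38218, 0)  len=0.6319
  (v15,v18,v16) [-+-] → (-0.9363, -2.38218, 0)–(-0.9363, -1.83492, 0.315973)  len=0.6319
  (v16,v18,v19) [-++] → (-0.9363, -1.83492, 0.315973)–(-0.9363, -1.57214, 0.4677)  len=0.3034
  (v16,v19,v17) [-+-] → (-0.9363, -1.57214, 0.4677)–(-0.9363, -1.57214, -0.164247)  len=0.6319
  (v17,v19,v20) [-++] → (-0.9363, -1.57214, -0.164247)–(-0.9363, -1.57214, -0.4677)  len=0.3035
  (v17,v20,v15) [-+-] → (-0.9363, -1.57214, -0.4677)–(-0.9363, -1.95938, -0.24413)  len=0.4471
  (v15,v20,v18) [-++] → (-0.9363, -1.95938, -0.24413)–(-0.9363, -2.38218, 0)  len=0.4882

Chained into 2 loop(s):
  loop 1: 6 segments, perimeter = 2.8061
  loop 2: 6 segments, perimeter = 2.8061
Total perimeter = 5.612


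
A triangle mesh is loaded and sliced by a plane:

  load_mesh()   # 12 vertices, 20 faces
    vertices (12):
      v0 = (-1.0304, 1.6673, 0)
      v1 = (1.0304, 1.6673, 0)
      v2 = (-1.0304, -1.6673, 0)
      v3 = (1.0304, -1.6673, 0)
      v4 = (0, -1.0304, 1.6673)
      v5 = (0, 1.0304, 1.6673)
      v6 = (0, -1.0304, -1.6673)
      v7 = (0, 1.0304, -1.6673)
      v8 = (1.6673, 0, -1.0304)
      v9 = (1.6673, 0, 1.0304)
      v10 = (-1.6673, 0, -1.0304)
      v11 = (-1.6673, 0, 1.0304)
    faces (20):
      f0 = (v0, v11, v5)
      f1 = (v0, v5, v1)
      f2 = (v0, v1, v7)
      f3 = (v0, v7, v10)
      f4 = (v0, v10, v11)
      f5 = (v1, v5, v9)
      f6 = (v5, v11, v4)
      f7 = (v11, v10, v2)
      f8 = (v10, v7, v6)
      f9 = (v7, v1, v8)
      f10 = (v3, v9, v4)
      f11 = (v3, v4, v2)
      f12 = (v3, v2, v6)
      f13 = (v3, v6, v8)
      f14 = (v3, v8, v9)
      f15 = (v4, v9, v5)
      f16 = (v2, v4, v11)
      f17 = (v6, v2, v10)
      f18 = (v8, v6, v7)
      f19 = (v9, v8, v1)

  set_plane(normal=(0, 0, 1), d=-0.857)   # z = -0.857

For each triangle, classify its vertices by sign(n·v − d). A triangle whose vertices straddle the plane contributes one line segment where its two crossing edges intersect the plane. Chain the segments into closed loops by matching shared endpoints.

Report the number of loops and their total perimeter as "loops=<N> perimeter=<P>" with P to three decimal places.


Straddling triangles (10 of 20):
  (v0,v1,v7) [++-] → (0.50077, 1.33993, -0.857)–(-0.50077, 1.33993, -0.857)  len=1.0015
  (v0,v7,v10) [+--] → (-0.50077, 1.33993, -0.857)–(-1.56012, 0.28058, -0.857)  len=1.4981
  (v0,v10,v11) [+-+] → (-1.56012, 0.28058, -0.857)–(-1.6673, 0, -0.857)  len=0.3004
  (v11,v10,v2) [+-+] → (-1.6673, 0, -0.857)–(-1.56012, -0.28058, -0.857)  len=0.3004
  (v7,v1,v8) [-+-] → (0.50077, 1.33993, -0.857)–(1.56012, 0.28058, -0.857)  len=1.4981
  (v3,v2,v6) [++-] → (-0.50077, -1.33993, -0.857)–(0.50077, -1.33993, -0.857)  len=1.0015
  (v3,v6,v8) [+--] → (0.50077, -1.33993, -0.857)–(1.56012, -0.28058, -0.857)  len=1.4981
  (v3,v8,v9) [+-+] → (1.56012, -0.28058, -0.857)–(1.6673, 0, -0.857)  len=0.3004
  (v6,v2,v10) [-+-] → (-0.50077, -1.33993, -0.857)–(-1.56012, -0.28058, -0.857)  len=1.4981
  (v9,v8,v1) [+-+] → (1.6673, 0, -0.857)–(1.56012, 0.28058, -0.857)  len=0.3004

Chained into 1 loop(s):
  loop 1: 10 segments, perimeter = 9.1971
Total perimeter = 9.197

loops=1 perimeter=9.197


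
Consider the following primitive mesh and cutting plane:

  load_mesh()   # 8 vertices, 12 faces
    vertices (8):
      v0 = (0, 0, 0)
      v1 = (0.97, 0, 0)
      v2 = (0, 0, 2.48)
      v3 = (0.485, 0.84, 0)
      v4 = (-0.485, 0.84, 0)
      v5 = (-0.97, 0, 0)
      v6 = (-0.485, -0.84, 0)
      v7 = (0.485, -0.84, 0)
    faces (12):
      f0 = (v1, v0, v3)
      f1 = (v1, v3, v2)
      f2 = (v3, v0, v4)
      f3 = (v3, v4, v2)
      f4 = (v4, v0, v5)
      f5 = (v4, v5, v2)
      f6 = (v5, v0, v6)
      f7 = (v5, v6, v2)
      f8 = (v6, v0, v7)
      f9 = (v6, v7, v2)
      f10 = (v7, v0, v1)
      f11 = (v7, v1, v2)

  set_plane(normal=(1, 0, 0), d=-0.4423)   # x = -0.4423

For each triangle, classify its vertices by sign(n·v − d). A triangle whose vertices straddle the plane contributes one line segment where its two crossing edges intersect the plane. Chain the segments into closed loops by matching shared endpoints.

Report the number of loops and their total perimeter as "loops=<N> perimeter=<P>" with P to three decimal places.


Straddling triangles (8 of 12):
  (v3,v0,v4) [++-] → (-0.4423, 0.766045, 0)–(-0.4423, 0.84, 0)  len=0.0740
  (v3,v4,v2) [+-+] → (-0.4423, 0.84, 0)–(-0.4423, 0.766045, 0.218342)  len=0.2305
  (v4,v0,v5) [-+-] → (-0.4423, 0.766045, 0)–(-0.4423, 0, 0)  len=0.7660
  (v4,v5,v2) [--+] → (-0.4423, 0, 1.34917)–(-0.4423, 0.766045, 0.218342)  len=1.3659
  (v5,v0,v6) [-+-] → (-0.4423, 0, 0)–(-0.4423, -0.766045, 0)  len=0.7660
  (v5,v6,v2) [--+] → (-0.4423, -0.766045, 0.218342)–(-0.4423, 0, 1.34917)  len=1.3659
  (v6,v0,v7) [-++] → (-0.4423, -0.766045, 0)–(-0.4423, -0.84, 0)  len=0.0740
  (v6,v7,v2) [-++] → (-0.4423, -0.84, 0)–(-0.4423, -0.766045, 0.218342)  len=0.2305

Chained into 1 loop(s):
  loop 1: 8 segments, perimeter = 4.8728
Total perimeter = 4.873

loops=1 perimeter=4.873


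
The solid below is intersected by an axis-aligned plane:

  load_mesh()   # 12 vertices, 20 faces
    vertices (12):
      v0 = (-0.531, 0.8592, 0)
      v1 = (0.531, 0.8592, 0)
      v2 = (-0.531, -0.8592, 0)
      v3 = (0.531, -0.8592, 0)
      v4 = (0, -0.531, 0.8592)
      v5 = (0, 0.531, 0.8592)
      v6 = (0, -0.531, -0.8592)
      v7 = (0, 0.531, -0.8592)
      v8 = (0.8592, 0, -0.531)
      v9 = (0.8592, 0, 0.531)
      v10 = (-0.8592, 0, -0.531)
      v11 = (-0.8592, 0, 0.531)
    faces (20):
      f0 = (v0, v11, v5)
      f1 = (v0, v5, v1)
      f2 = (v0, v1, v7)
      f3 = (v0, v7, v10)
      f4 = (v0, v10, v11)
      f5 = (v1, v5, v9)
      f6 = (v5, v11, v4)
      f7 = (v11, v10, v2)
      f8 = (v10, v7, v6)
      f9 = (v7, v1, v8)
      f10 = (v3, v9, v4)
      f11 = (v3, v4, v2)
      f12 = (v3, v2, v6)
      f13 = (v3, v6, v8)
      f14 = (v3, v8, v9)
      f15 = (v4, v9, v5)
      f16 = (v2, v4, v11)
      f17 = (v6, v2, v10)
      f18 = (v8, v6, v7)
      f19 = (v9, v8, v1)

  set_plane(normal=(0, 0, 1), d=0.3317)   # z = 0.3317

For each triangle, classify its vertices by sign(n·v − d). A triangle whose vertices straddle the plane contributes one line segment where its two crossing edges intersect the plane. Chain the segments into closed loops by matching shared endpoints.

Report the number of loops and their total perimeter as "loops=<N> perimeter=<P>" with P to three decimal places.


loops=1 perimeter=5.004

Straddling triangles (10 of 20):
  (v0,v11,v5) [-++] → (-0.736017, 0.322483, 0.3317)–(-0.326004, 0.732496, 0.3317)  len=0.5798
  (v0,v5,v1) [-+-] → (-0.326004, 0.732496, 0.3317)–(0.326004, 0.732496, 0.3317)  len=0.6520
  (v0,v10,v11) [--+] → (-0.8592, 0, 0.3317)–(-0.736017, 0.322483, 0.3317)  len=0.3452
  (v1,v5,v9) [-++] → (0.326004, 0.732496, 0.3317)–(0.736017, 0.322483, 0.3317)  len=0.5798
  (v11,v10,v2) [+--] → (-0.8592, 0, 0.3317)–(-0.736017, -0.322483, 0.3317)  len=0.3452
  (v3,v9,v4) [-++] → (0.736017, -0.322483, 0.3317)–(0.326004, -0.732496, 0.3317)  len=0.5798
  (v3,v4,v2) [-+-] → (0.326004, -0.732496, 0.3317)–(-0.326004, -0.732496, 0.3317)  len=0.6520
  (v3,v8,v9) [--+] → (0.8592, 0, 0.3317)–(0.736017, -0.322483, 0.3317)  len=0.3452
  (v2,v4,v11) [-++] → (-0.326004, -0.732496, 0.3317)–(-0.736017, -0.322483, 0.3317)  len=0.5798
  (v9,v8,v1) [+--] → (0.8592, 0, 0.3317)–(0.736017, 0.322483, 0.3317)  len=0.3452

Chained into 1 loop(s):
  loop 1: 10 segments, perimeter = 5.0042
Total perimeter = 5.004


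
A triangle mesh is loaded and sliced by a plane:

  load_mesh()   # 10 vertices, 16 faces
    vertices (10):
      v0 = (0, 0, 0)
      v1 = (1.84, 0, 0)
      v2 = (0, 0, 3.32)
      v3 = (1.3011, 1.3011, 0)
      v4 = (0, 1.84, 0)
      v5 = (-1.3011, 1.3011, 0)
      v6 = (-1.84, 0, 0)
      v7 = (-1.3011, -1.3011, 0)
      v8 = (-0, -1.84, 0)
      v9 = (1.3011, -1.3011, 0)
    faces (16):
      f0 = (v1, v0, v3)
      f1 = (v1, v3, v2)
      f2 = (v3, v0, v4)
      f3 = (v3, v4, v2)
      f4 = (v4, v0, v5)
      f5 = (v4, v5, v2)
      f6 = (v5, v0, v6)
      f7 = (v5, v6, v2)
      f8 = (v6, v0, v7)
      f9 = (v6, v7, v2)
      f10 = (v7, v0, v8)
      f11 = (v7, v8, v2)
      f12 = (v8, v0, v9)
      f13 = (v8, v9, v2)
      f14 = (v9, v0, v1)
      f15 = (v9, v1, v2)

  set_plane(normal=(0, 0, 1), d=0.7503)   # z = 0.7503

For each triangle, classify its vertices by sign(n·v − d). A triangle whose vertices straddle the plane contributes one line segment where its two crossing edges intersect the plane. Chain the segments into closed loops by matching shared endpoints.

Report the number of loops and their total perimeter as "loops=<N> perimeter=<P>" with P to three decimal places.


Straddling triangles (8 of 16):
  (v1,v3,v2) [--+] → (1.00706, 1.00706, 0.7503)–(1.42417, 0, 0.7503)  len=1.0900
  (v3,v4,v2) [--+] → (0, 1.42417, 0.7503)–(1.00706, 1.00706, 0.7503)  len=1.0900
  (v4,v5,v2) [--+] → (-1.00706, 1.00706, 0.7503)–(0, 1.42417, 0.7503)  len=1.0900
  (v5,v6,v2) [--+] → (-1.42417, 0, 0.7503)–(-1.00706, 1.00706, 0.7503)  len=1.0900
  (v6,v7,v2) [--+] → (-1.00706, -1.00706, 0.7503)–(-1.42417, 0, 0.7503)  len=1.0900
  (v7,v8,v2) [--+] → (0, -1.42417, 0.7503)–(-1.00706, -1.00706, 0.7503)  len=1.0900
  (v8,v9,v2) [--+] → (1.00706, -1.00706, 0.7503)–(0, -1.42417, 0.7503)  len=1.0900
  (v9,v1,v2) [--+] → (1.42417, 0, 0.7503)–(1.00706, -1.00706, 0.7503)  len=1.0900

Chained into 1 loop(s):
  loop 1: 8 segments, perimeter = 8.7202
Total perimeter = 8.720

loops=1 perimeter=8.720


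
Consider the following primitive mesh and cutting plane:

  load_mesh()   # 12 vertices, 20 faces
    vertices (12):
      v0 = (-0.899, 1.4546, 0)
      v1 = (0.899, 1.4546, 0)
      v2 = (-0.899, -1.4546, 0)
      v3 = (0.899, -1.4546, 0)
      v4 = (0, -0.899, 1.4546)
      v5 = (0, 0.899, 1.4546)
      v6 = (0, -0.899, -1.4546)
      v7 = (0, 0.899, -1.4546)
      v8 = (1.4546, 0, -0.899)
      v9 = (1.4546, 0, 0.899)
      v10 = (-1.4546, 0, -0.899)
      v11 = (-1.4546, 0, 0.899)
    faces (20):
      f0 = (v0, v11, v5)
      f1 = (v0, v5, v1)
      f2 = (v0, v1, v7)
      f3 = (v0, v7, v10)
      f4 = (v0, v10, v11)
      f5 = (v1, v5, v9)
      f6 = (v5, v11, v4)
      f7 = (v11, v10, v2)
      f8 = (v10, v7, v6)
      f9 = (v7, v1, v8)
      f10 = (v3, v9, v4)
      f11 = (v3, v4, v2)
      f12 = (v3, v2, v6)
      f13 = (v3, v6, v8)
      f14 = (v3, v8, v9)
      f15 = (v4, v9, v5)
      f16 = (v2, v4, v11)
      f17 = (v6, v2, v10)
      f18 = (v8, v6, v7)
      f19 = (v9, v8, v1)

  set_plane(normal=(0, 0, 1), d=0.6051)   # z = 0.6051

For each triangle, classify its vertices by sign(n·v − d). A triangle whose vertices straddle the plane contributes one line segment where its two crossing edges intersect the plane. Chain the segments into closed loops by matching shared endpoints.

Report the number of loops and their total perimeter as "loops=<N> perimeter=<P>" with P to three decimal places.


Straddling triangles (10 of 20):
  (v0,v11,v5) [-++] → (-1.27296, 0.475536, 0.6051)–(-0.525024, 1.22348, 0.6051)  len=1.0577
  (v0,v5,v1) [-+-] → (-0.525024, 1.22348, 0.6051)–(0.525024, 1.22348, 0.6051)  len=1.0500
  (v0,v10,v11) [--+] → (-1.4546, 0, 0.6051)–(-1.27296, 0.475536, 0.6051)  len=0.5090
  (v1,v5,v9) [-++] → (0.525024, 1.22348, 0.6051)–(1.27296, 0.475536, 0.6051)  len=1.0577
  (v11,v10,v2) [+--] → (-1.4546, 0, 0.6051)–(-1.27296, -0.475536, 0.6051)  len=0.5090
  (v3,v9,v4) [-++] → (1.27296, -0.475536, 0.6051)–(0.525024, -1.22348, 0.6051)  len=1.0577
  (v3,v4,v2) [-+-] → (0.525024, -1.22348, 0.6051)–(-0.525024, -1.22348, 0.6051)  len=1.0500
  (v3,v8,v9) [--+] → (1.4546, 0, 0.6051)–(1.27296, -0.475536, 0.6051)  len=0.5090
  (v2,v4,v11) [-++] → (-0.525024, -1.22348, 0.6051)–(-1.27296, -0.475536, 0.6051)  len=1.0577
  (v9,v8,v1) [+--] → (1.4546, 0, 0.6051)–(1.27296, 0.475536, 0.6051)  len=0.5090

Chained into 1 loop(s):
  loop 1: 10 segments, perimeter = 8.3673
Total perimeter = 8.367

loops=1 perimeter=8.367
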